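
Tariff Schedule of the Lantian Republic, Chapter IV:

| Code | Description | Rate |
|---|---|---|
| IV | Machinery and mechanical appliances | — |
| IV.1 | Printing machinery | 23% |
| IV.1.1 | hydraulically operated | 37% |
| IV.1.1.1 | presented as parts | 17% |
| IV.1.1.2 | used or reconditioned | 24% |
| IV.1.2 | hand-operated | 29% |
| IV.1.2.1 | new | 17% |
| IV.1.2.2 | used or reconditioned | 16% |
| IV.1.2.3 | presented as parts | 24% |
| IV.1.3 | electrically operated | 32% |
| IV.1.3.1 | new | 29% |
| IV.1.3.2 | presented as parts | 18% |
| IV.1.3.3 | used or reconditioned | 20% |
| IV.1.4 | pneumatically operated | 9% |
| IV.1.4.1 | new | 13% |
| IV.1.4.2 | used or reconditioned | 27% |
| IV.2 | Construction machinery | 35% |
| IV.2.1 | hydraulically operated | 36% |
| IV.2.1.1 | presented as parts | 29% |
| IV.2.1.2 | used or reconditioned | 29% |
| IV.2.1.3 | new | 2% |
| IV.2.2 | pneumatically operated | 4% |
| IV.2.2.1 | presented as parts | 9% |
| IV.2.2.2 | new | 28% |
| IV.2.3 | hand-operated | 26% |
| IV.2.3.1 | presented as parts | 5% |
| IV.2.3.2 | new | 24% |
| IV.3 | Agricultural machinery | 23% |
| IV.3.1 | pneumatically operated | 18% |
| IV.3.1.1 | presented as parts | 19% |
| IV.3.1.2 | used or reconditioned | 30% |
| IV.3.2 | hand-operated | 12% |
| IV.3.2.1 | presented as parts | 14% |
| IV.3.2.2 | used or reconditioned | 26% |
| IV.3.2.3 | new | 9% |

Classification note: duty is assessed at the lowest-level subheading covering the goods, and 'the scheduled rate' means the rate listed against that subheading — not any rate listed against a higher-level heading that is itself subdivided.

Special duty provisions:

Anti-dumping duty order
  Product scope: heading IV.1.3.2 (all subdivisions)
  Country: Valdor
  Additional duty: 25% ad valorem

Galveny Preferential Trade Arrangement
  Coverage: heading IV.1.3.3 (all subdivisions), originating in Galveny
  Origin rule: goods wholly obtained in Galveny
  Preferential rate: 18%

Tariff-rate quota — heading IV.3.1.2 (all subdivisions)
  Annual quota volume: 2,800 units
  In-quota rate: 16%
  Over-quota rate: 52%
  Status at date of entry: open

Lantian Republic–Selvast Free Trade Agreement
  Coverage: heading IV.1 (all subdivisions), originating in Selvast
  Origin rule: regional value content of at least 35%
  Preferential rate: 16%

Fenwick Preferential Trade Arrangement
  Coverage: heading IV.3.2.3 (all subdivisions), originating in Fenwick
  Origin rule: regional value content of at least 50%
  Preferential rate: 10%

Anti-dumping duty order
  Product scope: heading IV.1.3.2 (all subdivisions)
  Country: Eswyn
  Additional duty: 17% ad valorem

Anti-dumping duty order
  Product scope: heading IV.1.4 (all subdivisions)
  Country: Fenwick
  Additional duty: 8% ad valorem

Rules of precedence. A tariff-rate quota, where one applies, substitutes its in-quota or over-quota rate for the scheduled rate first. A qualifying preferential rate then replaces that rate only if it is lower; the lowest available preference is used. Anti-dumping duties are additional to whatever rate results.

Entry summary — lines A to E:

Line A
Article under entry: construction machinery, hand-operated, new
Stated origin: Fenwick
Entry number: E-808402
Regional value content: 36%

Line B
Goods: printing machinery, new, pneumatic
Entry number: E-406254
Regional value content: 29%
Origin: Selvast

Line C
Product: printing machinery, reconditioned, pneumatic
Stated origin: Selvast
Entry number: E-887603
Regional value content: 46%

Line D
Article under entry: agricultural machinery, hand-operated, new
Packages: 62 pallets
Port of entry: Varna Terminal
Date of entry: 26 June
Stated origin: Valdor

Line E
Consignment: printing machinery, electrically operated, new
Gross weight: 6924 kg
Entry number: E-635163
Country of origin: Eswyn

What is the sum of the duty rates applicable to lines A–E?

91%

Line A: construction → IV.2; hand-operated → IV.2.3; new → IV.2.3.2. Scheduled 24%. Fenwick agreement on IV.3.2.3: IV.2.3.2 not covered. → 24%.
Line B: printing → IV.1; pneumatic → IV.1.4; new → IV.1.4.1. Scheduled 13%. Selvast agreement on IV.1: RVC < 35%. → 13%.
Line C: printing → IV.1; pneumatic → IV.1.4; reconditioned → IV.1.4.2. Scheduled 27%. Selvast agreement on IV.1: RVC ≥ 35% → 16% available; preferential 16%. → 16%.
Line D: agricultural → IV.3; hand-operated → IV.3.2; new → IV.3.2.3. Scheduled 9%. No special measure applies. → 9%.
Line E: printing → IV.1; electrically operated → IV.1.3; new → IV.1.3.1. Scheduled 29%. No special measure applies. → 29%.
Sum: 24% + 13% + 16% + 9% + 29% = 91%.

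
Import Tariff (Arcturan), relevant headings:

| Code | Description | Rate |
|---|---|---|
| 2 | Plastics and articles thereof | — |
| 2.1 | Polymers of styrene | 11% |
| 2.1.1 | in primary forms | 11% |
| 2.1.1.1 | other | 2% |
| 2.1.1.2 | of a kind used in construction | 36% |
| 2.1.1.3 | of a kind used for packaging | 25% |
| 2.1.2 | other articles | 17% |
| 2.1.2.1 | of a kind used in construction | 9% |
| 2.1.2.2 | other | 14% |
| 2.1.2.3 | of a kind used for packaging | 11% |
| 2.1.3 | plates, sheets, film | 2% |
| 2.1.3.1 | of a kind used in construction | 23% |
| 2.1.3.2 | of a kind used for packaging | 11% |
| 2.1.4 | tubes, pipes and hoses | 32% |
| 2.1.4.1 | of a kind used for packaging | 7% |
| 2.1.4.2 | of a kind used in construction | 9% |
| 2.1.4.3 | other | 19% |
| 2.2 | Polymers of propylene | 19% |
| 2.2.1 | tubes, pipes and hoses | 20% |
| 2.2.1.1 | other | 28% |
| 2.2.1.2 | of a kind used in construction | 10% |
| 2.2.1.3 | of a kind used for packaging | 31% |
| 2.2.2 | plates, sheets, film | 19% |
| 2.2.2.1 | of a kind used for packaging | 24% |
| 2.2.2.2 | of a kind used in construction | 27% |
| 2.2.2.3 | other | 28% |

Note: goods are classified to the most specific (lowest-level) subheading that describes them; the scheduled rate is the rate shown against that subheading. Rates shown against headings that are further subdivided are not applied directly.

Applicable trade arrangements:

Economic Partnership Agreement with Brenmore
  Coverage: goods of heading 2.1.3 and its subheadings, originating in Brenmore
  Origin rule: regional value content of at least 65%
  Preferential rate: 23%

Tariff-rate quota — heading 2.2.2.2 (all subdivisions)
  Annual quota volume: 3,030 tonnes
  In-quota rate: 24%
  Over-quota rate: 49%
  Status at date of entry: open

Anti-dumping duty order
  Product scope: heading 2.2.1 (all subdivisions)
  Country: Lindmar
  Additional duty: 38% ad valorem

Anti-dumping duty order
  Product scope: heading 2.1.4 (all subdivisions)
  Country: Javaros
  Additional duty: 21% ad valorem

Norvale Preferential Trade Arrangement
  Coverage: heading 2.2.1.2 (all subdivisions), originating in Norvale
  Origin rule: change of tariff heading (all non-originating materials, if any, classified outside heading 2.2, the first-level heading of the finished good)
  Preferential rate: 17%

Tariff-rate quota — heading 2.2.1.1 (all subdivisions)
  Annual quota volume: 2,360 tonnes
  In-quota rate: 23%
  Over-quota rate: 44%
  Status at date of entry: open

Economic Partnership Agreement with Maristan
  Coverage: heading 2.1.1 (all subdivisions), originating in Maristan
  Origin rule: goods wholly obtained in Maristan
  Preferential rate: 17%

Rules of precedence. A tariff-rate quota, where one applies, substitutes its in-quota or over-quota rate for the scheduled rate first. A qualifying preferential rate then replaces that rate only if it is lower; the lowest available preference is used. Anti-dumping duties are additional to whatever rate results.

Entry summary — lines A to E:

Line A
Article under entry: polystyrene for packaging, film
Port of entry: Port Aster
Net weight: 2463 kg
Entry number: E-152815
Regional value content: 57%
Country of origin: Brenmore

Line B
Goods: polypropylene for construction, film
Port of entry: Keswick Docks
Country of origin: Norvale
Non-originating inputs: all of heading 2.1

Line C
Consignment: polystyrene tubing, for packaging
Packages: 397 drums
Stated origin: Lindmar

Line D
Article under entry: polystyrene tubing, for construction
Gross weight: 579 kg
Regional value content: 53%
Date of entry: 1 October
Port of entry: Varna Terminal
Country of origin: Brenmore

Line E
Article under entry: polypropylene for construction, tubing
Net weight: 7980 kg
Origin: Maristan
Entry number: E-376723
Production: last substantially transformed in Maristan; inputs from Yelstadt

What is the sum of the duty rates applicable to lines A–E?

61%

Line A: polystyrene → 2.1; film → 2.1.3; for packaging → 2.1.3.2. Scheduled 11%. Brenmore agreement on 2.1.3: RVC < 65%. → 11%.
Line B: polypropylene → 2.2; film → 2.2.2; for construction → 2.2.2.2. Scheduled 27%. quota on 2.2.2.2 open → in-quota 24%; Norvale agreement on 2.2.1.2: 2.2.2.2 not covered. → 24%.
Line C: polystyrene → 2.1; tubing → 2.1.4; for packaging → 2.1.4.1. Scheduled 7%. No special measure applies. → 7%.
Line D: polystyrene → 2.1; tubing → 2.1.4; for construction → 2.1.4.2. Scheduled 9%. Brenmore agreement on 2.1.3: 2.1.4.2 not covered. → 9%.
Line E: polypropylene → 2.2; tubing → 2.2.1; for construction → 2.2.1.2. Scheduled 10%. Maristan agreement on 2.1.1: 2.2.1.2 not covered. → 10%.
Sum: 11% + 24% + 7% + 9% + 10% = 61%.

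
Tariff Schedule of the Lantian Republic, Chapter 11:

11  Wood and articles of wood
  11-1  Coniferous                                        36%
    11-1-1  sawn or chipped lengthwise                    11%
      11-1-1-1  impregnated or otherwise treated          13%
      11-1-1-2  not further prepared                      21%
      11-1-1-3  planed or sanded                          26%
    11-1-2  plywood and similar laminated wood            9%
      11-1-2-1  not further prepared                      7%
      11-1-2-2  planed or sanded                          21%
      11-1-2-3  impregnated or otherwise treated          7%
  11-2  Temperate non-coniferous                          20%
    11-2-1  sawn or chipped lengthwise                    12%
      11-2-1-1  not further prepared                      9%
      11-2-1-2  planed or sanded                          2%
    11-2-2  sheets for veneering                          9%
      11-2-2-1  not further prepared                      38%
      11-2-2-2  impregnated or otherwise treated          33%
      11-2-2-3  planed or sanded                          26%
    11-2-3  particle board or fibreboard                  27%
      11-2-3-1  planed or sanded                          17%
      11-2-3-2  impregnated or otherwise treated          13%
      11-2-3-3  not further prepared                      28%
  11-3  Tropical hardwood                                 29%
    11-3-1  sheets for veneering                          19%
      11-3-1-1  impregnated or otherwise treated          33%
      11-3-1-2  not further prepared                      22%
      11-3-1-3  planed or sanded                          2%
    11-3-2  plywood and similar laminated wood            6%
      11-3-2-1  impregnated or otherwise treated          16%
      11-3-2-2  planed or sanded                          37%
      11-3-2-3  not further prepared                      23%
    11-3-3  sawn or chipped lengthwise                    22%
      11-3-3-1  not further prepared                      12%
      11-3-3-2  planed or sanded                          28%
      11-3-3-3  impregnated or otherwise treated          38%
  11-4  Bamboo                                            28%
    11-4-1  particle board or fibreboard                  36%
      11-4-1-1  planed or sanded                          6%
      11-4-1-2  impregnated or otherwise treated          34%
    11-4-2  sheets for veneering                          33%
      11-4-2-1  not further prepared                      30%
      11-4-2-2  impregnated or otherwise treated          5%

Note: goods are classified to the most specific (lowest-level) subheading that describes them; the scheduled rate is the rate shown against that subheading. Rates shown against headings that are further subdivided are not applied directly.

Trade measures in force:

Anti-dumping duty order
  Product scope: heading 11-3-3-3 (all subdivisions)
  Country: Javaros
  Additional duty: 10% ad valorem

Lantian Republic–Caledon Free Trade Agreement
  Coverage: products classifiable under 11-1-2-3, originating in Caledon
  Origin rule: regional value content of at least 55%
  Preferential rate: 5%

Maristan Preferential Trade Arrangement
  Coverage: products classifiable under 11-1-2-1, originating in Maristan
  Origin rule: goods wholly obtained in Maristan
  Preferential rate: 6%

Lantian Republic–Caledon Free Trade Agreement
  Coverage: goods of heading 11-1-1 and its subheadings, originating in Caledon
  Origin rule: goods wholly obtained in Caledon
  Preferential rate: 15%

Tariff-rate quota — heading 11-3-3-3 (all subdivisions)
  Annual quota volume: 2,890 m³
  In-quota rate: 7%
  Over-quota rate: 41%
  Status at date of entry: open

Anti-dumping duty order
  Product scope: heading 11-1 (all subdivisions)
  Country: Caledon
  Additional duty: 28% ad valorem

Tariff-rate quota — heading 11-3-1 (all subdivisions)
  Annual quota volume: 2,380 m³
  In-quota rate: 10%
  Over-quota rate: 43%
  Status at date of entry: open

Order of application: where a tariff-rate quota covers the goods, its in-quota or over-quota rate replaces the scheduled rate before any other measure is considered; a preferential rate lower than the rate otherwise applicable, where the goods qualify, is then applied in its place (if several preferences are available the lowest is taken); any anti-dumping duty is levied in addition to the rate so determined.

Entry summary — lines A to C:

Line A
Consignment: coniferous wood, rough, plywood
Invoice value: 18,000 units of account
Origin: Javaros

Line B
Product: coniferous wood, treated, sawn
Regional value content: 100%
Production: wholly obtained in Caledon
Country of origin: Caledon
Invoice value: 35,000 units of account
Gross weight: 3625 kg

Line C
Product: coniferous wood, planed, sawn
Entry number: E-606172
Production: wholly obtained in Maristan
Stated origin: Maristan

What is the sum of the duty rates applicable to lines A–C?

Line A: coniferous → 11-1; plywood → 11-1-2; rough → 11-1-2-1. Scheduled 7%. No special measure applies. → 7%.
Line B: coniferous → 11-1; sawn → 11-1-1; treated → 11-1-1-1. Scheduled 13%. Caledon agreement on 11-1-2-3: 11-1-1-1 not covered; Caledon agreement on 11-1-1: wholly obtained → 15% available; preference 15% not lower than 13% → no reduction; anti-dumping (Caledon, 11-1): +28%; total 13% + 28% = 41%. → 41%.
Line C: coniferous → 11-1; sawn → 11-1-1; planed → 11-1-1-3. Scheduled 26%. Maristan agreement on 11-1-2-1: 11-1-1-3 not covered. → 26%.
Sum: 7% + 41% + 26% = 74%.

74%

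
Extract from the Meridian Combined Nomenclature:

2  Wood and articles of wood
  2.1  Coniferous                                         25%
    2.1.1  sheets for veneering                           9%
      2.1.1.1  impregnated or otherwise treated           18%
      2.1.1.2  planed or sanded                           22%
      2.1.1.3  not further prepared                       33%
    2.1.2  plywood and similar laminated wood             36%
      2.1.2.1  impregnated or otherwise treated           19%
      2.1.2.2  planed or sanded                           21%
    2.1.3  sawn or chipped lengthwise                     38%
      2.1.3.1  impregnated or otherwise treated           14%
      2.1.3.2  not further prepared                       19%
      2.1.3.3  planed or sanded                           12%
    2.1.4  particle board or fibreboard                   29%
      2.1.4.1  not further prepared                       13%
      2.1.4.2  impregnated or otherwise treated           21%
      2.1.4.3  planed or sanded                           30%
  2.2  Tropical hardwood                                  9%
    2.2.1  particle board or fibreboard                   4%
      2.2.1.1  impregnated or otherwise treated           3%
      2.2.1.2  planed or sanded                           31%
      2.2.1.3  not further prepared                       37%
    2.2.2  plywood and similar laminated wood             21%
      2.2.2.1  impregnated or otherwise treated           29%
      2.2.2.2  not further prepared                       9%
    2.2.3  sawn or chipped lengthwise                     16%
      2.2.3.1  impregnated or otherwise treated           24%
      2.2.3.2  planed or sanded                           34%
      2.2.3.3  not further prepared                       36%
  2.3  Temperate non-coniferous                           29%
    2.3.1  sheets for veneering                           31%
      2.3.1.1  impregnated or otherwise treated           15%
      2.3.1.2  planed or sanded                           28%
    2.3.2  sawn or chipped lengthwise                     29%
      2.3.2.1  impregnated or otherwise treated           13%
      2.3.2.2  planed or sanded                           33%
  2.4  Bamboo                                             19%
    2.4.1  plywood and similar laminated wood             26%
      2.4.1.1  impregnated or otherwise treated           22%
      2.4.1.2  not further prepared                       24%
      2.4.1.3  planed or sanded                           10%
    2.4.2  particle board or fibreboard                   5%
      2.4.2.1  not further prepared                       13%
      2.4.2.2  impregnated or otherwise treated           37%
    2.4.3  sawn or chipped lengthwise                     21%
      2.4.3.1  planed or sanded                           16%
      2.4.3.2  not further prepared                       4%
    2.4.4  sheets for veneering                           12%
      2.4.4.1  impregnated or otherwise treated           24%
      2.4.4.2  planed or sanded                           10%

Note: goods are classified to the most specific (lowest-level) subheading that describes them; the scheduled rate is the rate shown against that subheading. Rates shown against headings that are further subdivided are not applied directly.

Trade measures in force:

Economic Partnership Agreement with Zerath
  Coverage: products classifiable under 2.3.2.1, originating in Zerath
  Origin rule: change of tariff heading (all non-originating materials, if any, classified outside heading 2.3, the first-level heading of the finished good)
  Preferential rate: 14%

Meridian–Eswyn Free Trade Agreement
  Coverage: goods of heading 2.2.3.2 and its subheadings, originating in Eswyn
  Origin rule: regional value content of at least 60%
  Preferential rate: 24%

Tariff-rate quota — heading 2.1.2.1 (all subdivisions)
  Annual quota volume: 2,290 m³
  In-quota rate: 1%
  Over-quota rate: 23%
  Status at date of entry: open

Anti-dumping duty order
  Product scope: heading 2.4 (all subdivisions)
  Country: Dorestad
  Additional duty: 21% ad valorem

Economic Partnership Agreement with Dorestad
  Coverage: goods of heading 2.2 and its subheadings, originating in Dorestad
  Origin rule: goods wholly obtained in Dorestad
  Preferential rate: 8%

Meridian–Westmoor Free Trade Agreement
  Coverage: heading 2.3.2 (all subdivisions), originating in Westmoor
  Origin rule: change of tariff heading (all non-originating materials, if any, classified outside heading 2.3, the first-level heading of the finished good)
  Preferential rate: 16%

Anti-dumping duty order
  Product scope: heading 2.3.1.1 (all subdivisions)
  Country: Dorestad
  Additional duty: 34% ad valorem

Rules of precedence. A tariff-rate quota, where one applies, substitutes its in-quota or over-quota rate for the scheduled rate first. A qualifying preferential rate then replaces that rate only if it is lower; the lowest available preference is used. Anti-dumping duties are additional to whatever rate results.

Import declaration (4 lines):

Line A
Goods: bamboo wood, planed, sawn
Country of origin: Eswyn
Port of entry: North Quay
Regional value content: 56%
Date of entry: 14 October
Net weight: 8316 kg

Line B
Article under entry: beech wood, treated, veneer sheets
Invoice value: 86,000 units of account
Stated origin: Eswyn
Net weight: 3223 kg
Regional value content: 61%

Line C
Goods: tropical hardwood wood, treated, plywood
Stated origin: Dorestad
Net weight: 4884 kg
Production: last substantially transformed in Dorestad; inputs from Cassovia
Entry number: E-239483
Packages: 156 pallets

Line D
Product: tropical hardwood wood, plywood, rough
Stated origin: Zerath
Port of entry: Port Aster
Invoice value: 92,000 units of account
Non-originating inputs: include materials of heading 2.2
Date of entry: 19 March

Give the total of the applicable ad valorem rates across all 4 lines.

Line A: bamboo → 2.4; sawn → 2.4.3; planed → 2.4.3.1. Scheduled 16%. Eswyn agreement on 2.2.3.2: 2.4.3.1 not covered. → 16%.
Line B: beech → 2.3; veneer sheets → 2.3.1; treated → 2.3.1.1. Scheduled 15%. Eswyn agreement on 2.2.3.2: 2.3.1.1 not covered. → 15%.
Line C: tropical hardwood → 2.2; plywood → 2.2.2; treated → 2.2.2.1. Scheduled 29%. Dorestad agreement on 2.2: not wholly obtained. → 29%.
Line D: tropical hardwood → 2.2; plywood → 2.2.2; rough → 2.2.2.2. Scheduled 9%. Zerath agreement on 2.3.2.1: 2.2.2.2 not covered. → 9%.
Sum: 16% + 15% + 29% + 9% = 69%.

69%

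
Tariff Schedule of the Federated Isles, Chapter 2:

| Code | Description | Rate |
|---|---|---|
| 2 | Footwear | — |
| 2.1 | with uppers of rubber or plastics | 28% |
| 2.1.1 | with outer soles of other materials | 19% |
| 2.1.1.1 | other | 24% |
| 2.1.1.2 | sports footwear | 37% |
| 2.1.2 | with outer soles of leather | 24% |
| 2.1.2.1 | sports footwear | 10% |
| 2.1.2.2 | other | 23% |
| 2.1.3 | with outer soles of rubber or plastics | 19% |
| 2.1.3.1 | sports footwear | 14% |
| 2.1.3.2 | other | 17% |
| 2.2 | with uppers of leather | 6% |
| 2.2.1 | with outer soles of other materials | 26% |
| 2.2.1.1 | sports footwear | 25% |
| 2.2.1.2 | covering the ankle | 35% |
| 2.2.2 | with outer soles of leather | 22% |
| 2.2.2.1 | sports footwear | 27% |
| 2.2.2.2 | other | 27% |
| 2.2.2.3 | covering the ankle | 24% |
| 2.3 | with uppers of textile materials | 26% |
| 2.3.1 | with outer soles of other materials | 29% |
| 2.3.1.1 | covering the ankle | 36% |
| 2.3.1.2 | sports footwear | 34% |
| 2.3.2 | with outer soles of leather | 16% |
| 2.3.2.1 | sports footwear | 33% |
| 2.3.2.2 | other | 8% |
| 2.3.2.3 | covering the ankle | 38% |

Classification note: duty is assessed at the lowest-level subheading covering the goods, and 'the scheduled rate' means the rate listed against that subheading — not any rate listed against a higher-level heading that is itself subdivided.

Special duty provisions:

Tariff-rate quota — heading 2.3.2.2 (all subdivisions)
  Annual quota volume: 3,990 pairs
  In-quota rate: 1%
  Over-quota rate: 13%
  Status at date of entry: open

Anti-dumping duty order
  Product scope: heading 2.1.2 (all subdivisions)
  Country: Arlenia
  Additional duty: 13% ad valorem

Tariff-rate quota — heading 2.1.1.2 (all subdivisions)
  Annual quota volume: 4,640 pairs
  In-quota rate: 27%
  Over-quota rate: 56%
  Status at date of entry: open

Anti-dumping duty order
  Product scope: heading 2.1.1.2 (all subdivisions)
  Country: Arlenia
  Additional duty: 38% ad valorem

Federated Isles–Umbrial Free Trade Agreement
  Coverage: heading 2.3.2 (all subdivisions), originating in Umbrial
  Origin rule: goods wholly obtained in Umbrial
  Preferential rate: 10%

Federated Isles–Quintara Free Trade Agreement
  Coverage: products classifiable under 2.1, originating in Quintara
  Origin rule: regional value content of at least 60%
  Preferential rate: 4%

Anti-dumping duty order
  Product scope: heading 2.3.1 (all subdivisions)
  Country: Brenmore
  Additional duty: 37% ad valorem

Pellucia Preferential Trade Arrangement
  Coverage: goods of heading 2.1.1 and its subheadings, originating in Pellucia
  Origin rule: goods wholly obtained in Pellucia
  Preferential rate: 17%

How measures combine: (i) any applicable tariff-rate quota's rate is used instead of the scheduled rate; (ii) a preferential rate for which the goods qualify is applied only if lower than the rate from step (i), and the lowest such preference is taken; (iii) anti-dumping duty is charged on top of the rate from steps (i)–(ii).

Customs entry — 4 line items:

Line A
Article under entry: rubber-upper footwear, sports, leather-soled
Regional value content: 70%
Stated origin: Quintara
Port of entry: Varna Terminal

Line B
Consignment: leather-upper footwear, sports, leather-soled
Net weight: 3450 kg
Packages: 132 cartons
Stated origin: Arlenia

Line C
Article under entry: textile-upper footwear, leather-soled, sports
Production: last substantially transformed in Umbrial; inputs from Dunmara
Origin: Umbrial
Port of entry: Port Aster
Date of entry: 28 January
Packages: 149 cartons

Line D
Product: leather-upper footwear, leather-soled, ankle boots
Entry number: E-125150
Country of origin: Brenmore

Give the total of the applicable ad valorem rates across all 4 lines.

88%

Line A: rubber-upper → 2.1; leather-soled → 2.1.2; sports → 2.1.2.1. Scheduled 10%. Quintara agreement on 2.1: RVC ≥ 60% → 4% available; preferential 4%. → 4%.
Line B: leather-upper → 2.2; leather-soled → 2.2.2; sports → 2.2.2.1. Scheduled 27%. No special measure applies. → 27%.
Line C: textile-upper → 2.3; leather-soled → 2.3.2; sports → 2.3.2.1. Scheduled 33%. Umbrial agreement on 2.3.2: not wholly obtained. → 33%.
Line D: leather-upper → 2.2; leather-soled → 2.2.2; ankle boots → 2.2.2.3. Scheduled 24%. No special measure applies. → 24%.
Sum: 4% + 27% + 33% + 24% = 88%.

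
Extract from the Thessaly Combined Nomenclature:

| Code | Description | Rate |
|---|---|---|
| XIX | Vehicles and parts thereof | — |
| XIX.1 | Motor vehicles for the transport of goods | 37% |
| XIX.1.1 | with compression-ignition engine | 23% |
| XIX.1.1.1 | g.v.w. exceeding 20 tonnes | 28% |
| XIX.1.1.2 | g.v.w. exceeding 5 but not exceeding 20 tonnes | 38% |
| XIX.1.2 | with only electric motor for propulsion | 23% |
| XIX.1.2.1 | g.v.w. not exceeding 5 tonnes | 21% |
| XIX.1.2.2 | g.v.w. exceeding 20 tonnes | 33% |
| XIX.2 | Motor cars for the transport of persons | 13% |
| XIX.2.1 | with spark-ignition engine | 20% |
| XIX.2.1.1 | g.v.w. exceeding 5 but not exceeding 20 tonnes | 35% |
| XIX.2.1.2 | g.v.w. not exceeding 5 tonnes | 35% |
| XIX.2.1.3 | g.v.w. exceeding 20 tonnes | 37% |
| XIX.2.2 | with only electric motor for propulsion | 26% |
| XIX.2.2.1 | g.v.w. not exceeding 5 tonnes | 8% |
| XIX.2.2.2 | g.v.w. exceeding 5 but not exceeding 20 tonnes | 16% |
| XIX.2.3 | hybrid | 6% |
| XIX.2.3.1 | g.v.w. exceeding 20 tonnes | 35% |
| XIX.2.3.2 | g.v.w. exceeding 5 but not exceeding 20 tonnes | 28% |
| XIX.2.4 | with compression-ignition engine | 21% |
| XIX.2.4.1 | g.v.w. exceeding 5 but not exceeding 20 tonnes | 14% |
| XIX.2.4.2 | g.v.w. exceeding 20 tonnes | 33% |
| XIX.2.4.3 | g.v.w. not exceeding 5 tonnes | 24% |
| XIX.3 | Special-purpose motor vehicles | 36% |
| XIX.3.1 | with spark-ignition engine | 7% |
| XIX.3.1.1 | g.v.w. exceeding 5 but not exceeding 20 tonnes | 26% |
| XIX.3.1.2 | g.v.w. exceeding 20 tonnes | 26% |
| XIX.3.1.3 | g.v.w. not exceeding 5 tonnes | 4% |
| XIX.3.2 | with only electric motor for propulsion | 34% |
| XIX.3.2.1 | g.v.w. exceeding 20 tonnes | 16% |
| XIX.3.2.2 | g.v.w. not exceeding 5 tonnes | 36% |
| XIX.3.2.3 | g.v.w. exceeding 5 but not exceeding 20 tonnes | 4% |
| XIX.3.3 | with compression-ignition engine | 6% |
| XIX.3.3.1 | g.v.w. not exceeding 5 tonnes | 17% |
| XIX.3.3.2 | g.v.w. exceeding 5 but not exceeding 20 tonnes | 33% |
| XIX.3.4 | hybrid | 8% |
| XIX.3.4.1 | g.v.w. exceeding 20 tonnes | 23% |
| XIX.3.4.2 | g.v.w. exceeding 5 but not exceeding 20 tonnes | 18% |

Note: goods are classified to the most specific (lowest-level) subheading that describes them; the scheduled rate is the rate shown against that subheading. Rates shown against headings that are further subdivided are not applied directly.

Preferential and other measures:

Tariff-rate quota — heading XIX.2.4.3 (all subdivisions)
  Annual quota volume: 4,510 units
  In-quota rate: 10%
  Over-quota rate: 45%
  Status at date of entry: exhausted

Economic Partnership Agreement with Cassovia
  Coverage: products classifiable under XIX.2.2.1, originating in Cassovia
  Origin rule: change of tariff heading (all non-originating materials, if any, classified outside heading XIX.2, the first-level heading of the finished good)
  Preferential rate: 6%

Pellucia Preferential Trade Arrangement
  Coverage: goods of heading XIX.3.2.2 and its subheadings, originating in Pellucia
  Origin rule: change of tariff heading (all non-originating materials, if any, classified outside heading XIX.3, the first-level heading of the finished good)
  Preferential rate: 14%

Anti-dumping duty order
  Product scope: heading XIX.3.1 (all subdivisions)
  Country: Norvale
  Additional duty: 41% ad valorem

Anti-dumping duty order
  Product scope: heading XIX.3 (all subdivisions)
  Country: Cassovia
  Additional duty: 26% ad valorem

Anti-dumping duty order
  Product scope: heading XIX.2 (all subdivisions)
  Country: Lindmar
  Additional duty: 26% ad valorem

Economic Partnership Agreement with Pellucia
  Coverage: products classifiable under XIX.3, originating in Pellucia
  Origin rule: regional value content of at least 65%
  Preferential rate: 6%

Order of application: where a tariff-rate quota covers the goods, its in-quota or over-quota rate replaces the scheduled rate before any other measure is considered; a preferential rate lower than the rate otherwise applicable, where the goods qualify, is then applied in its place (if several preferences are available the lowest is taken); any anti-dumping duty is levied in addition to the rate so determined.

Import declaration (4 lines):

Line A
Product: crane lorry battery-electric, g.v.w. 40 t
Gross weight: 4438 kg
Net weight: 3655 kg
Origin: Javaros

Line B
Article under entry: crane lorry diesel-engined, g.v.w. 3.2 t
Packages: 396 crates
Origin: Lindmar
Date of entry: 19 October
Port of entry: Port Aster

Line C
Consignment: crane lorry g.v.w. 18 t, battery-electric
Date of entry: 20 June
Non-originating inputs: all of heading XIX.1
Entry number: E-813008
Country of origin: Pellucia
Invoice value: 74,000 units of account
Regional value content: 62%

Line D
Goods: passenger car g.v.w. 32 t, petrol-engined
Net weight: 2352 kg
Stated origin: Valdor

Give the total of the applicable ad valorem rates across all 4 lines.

Line A: crane lorry → XIX.3; battery-electric → XIX.3.2; g.v.w. 40 t → XIX.3.2.1. Scheduled 16%. No special measure applies. → 16%.
Line B: crane lorry → XIX.3; diesel-engined → XIX.3.3; g.v.w. 3.2 t → XIX.3.3.1. Scheduled 17%. No special measure applies. → 17%.
Line C: crane lorry → XIX.3; battery-electric → XIX.3.2; g.v.w. 18 t → XIX.3.2.3. Scheduled 4%. Pellucia agreement on XIX.3.2.2: XIX.3.2.3 not covered; Pellucia agreement on XIX.3: RVC < 65%. → 4%.
Line D: passenger car → XIX.2; petrol-engined → XIX.2.1; g.v.w. 32 t → XIX.2.1.3. Scheduled 37%. No special measure applies. → 37%.
Sum: 16% + 17% + 4% + 37% = 74%.

74%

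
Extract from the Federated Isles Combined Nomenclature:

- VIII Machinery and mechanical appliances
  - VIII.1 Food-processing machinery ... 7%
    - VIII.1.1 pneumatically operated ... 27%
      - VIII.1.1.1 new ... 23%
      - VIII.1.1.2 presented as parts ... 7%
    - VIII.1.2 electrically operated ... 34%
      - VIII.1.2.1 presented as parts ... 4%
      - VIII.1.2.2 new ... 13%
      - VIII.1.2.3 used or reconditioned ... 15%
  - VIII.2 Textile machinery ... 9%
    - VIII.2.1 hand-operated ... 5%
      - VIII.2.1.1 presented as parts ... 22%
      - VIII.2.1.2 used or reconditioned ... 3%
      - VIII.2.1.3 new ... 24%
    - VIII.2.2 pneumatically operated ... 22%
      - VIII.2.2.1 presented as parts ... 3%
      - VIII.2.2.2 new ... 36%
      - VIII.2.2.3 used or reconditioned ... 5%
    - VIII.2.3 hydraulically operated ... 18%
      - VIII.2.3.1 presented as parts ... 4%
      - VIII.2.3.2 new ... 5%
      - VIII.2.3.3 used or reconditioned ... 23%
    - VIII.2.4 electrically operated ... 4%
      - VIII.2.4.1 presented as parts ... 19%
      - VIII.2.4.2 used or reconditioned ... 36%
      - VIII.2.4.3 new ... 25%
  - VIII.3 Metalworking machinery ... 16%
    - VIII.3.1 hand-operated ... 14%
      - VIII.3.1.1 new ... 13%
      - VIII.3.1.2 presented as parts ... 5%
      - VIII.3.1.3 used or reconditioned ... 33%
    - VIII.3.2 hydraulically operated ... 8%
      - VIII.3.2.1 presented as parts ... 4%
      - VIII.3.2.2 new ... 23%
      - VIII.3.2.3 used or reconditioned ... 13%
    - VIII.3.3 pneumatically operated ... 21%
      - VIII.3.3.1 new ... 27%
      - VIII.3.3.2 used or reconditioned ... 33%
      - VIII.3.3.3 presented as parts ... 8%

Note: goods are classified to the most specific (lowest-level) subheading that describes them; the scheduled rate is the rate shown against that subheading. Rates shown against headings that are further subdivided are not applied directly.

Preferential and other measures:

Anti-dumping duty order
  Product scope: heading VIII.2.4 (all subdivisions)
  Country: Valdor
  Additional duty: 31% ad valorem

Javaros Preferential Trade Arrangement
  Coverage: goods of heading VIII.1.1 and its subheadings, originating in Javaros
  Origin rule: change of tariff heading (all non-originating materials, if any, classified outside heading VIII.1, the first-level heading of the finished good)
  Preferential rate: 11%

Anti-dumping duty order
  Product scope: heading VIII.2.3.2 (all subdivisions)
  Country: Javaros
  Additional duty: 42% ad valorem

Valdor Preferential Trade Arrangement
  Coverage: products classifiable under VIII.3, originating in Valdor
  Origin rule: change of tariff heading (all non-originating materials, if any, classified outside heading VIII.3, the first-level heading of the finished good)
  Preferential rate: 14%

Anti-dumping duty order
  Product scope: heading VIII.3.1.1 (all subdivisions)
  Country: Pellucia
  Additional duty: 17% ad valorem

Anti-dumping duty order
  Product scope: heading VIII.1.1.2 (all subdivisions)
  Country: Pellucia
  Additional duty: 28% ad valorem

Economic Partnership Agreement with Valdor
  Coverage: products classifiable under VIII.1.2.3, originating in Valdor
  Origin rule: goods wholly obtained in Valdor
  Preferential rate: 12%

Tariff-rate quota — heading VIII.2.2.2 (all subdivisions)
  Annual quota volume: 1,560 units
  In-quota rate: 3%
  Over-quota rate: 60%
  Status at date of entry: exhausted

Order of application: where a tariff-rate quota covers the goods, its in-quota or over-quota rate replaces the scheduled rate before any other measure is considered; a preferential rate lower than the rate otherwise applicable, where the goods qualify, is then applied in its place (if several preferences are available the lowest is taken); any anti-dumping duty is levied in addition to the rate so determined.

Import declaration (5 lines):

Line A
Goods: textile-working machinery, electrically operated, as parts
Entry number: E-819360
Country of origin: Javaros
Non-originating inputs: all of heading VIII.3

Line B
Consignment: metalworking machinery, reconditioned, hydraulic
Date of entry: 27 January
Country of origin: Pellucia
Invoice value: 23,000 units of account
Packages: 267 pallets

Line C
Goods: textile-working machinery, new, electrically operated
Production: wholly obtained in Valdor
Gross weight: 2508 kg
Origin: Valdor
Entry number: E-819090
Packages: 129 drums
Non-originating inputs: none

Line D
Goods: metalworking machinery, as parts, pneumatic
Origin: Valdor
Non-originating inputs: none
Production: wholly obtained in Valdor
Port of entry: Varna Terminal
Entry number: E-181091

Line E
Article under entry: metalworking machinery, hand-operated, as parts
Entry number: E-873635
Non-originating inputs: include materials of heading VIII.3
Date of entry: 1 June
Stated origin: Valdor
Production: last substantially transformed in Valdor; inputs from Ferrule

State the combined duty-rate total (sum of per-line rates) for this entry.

Line A: textile-working → VIII.2; electrically operated → VIII.2.4; as parts → VIII.2.4.1. Scheduled 19%. Javaros agreement on VIII.1.1: VIII.2.4.1 not covered. → 19%.
Line B: metalworking → VIII.3; hydraulic → VIII.3.2; reconditioned → VIII.3.2.3. Scheduled 13%. No special measure applies. → 13%.
Line C: textile-working → VIII.2; electrically operated → VIII.2.4; new → VIII.2.4.3. Scheduled 25%. Valdor agreement on VIII.3: VIII.2.4.3 not covered; Valdor agreement on VIII.1.2.3: VIII.2.4.3 not covered; anti-dumping (Valdor, VIII.2.4): +31%; total 25% + 31% = 56%. → 56%.
Line D: metalworking → VIII.3; pneumatic → VIII.3.3; as parts → VIII.3.3.3. Scheduled 8%. Valdor agreement on VIII.3: CTH met → 14% available; Valdor agreement on VIII.1.2.3: VIII.3.3.3 not covered; preference 14% not lower than 8% → no reduction. → 8%.
Line E: metalworking → VIII.3; hand-operated → VIII.3.1; as parts → VIII.3.1.2. Scheduled 5%. Valdor agreement on VIII.3: CTH not met; Valdor agreement on VIII.1.2.3: VIII.3.1.2 not covered. → 5%.
Sum: 19% + 13% + 56% + 8% + 5% = 101%.

101%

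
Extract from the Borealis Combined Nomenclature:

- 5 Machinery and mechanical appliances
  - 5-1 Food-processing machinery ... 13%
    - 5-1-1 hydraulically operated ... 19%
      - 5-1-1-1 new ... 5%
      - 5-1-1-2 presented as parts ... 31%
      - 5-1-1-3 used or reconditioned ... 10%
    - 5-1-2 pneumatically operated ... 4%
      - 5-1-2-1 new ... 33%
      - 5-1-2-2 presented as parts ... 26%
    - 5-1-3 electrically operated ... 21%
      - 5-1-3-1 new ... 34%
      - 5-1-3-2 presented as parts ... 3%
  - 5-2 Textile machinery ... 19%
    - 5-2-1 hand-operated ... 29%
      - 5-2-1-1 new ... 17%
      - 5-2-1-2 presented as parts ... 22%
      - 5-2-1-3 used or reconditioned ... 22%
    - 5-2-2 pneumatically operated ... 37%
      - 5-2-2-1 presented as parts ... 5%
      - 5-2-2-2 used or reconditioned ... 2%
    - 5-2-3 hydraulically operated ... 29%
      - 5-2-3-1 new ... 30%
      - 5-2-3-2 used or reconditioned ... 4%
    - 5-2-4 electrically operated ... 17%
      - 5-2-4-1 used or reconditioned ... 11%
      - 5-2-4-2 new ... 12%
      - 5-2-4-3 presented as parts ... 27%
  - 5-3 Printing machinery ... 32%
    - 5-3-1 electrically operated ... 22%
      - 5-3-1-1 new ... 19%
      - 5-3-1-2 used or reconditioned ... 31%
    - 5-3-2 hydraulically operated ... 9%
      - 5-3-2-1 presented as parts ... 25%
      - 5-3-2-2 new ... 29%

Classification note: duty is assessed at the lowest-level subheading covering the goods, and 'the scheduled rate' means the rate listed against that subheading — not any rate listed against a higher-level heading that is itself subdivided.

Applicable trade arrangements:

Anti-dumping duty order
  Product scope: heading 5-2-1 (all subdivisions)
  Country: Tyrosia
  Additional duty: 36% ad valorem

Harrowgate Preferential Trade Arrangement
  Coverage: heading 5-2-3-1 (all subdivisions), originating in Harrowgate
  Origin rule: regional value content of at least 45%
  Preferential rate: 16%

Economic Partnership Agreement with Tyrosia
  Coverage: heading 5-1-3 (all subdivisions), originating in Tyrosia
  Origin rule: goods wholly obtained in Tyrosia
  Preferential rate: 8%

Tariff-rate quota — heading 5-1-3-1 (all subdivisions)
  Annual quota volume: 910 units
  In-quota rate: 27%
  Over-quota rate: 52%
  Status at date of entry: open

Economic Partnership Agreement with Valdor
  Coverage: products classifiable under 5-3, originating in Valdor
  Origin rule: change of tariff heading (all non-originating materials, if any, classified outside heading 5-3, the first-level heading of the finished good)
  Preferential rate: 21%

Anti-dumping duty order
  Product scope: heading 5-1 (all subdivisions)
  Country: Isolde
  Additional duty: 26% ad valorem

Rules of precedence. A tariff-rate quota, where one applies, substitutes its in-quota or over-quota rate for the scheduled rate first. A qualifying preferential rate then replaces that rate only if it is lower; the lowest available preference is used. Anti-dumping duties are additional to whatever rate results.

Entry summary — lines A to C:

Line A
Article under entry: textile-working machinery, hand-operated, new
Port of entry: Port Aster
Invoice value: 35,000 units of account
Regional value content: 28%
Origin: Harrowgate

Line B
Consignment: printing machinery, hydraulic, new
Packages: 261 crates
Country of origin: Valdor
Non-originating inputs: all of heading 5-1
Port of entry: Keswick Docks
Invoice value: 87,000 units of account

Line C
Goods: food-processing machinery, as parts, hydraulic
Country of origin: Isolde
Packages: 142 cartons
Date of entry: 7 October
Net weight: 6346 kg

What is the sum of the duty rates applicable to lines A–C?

Line A: textile-working → 5-2; hand-operated → 5-2-1; new → 5-2-1-1. Scheduled 17%. Harrowgate agreement on 5-2-3-1: 5-2-1-1 not covered. → 17%.
Line B: printing → 5-3; hydraulic → 5-3-2; new → 5-3-2-2. Scheduled 29%. Valdor agreement on 5-3: CTH met → 21% available; preferential 21%. → 21%.
Line C: food-processing → 5-1; hydraulic → 5-1-1; as parts → 5-1-1-2. Scheduled 31%. anti-dumping (Isolde, 5-1): +26%; total 31% + 26% = 57%. → 57%.
Sum: 17% + 21% + 57% = 95%.

95%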